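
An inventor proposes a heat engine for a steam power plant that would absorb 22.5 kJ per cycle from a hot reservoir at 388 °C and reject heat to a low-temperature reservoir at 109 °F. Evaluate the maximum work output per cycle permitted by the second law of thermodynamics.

T_H = 388 °C → 388 + 273.15 = 661.15 K.
T_C = 109 °F → (109 − 32) × 5/9 = 42.78 °C = 315.93 K.
By the Carnot theorem, η_max = 1 − T_C/T_H = 1 − 315.93/661.15 = 0.5222.
W_max = η_max · Q_H = 0.5222 × 22.5 = 11.7 kJ.

W_max ≈ 11.7 kJ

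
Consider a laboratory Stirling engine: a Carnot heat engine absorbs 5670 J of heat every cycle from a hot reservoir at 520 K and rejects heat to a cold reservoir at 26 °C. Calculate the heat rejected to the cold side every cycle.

T_C = 26 °C → 26 + 273.15 = 299.15 K.
η_rev = 1 − T_C/T_H = 1 − 299.15/520.00 = 0.4247.
For a reversible cycle Q_C/Q_H = T_C/T_H, so Q_C = 5670 × 299.15/520.00 = 3260 J.

Q_C ≈ 3260 J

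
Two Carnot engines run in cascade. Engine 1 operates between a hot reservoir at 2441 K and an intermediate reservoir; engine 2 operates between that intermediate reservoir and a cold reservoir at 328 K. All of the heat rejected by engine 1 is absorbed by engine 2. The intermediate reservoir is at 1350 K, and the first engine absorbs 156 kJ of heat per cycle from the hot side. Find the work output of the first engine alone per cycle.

W₁ ≈ 69.7 kJ

First-stage efficiency η₁ = 1 − T_m/T_H = 1 − 1350.00/2441.00 = 0.4469.
W₁ = η₁·Q_H = 0.4469 × 156 = 69.7 kJ.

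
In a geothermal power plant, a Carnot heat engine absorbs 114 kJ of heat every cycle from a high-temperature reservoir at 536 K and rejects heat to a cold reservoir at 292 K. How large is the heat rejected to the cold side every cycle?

Q_C ≈ 62.1 kJ

The Carnot efficiency is η = 1 − T_C/T_H = 1 − 292.00/536.00 = 0.4552.
For a reversible cycle Q_C/Q_H = T_C/T_H, so Q_C = 114 × 292.00/536.00 = 62.1 kJ.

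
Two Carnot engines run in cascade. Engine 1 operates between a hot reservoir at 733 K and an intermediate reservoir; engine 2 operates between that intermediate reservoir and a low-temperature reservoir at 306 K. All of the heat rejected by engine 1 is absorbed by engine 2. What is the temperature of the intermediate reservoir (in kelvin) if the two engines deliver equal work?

T_m ≈ 520 K

For reversible stages Q_m = Q_H·(T_m/T_H). Setting W₁ = Q_H(1 − T_m/T_H) equal to W₂ = Q_m(1 − T_C/T_m) = Q_H·(T_m − T_C)/T_H gives T_H − T_m = T_m − T_C, so T_m = (T_H + T_C)/2 = (733.00 + 306.00)/2 = 520 K.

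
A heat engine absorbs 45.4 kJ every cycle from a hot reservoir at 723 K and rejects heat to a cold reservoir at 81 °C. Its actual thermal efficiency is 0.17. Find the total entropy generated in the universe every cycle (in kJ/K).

ΔS_univ ≈ 0.0436 kJ/K

T_C = 81 °C → 81 + 273.15 = 354.15 K.
W = η·Q_H = 0.17 × 45.4 = 7.718 kJ, so Q_C = Q_H − W = 37.68 kJ.
Entropy balance on the reservoirs: −Q_H/T_H = -0.06279 kJ/K, +Q_C/T_C = 0.1064 kJ/K.
ΔS_univ = −Q_H/T_H + Q_C/T_C = 0.0436 kJ/K (> 0, since η = 0.17 < η_Carnot = 0.510).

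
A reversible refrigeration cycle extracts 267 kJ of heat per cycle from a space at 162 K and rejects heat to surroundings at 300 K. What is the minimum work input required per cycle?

W_in ≈ 227 kJ

Carnot COP: COP_R = T_C/(T_H − T_C) = 162.00/138.00 = 1.1739.
W = Q_C/COP_R = 267/1.1739 = 227 kJ.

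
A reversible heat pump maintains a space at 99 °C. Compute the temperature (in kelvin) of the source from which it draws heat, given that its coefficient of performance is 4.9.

T_H = 99 °C → 99 + 273.15 = 372.15 K.
COP_HP = T_H/(T_H − T_C) ⇒ T_C = T_H·(COP_HP − 1)/COP_HP = 372.15 × (4.9 − 1)/4.9 = 296 K.

T_C ≈ 296 K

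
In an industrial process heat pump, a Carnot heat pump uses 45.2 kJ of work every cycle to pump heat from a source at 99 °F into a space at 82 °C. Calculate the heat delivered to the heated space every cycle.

T_H = 82 °C → 82 + 273.15 = 355.15 K.
T_C = 99 °F → (99 − 32) × 5/9 = 37.22 °C = 310.37 K.
The Carnot heat-pump COP is COP_HP = T_H/(T_H − T_C) = 355.15/44.78 = 7.9314.
Q_H = COP_HP · W = 7.9314 × 45.2 = 358 kJ.

Q_H ≈ 358 kJ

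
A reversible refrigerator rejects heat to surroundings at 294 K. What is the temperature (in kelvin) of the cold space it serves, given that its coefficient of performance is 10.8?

COP_R = T_C/(T_H − T_C) ⇒ T_C = T_H·COP_R/(1 + COP_R) = 294.00 × 10.8/(1 + 10.8) = 269 K.

T_C ≈ 269 K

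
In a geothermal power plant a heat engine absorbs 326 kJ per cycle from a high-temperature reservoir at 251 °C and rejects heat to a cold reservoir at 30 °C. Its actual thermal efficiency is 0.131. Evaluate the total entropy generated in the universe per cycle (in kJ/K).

T_H = 251 °C → 251 + 273.15 = 524.15 K.
T_C = 30 °C → 30 + 273.15 = 303.15 K.
W = η·Q_H = 0.131 × 326 = 42.71 kJ, so Q_C = Q_H − W = 283.3 kJ.
Reservoir entropy changes: ΔS_H = −Q_H/T_H = −326/524.15 = -0.6220 kJ/K and ΔS_C = +Q_C/T_C = 283.3/303.15 = 0.9345 kJ/K.
ΔS_univ = −Q_H/T_H + Q_C/T_C = 0.3125 kJ/K (> 0, since η = 0.131 < η_Carnot = 0.422).

ΔS_univ ≈ 0.3125 kJ/K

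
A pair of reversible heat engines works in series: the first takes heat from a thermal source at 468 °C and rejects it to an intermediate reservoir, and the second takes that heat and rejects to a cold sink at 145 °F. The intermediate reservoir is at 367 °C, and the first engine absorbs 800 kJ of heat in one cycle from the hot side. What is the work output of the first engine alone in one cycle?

T_H = 468 °C → 468 + 273.15 = 741.15 K.
T_C = 145 °F → (145 − 32) × 5/9 = 62.78 °C = 335.93 K.
T_m = 367 °C → 367 + 273.15 = 640.15 K.
First-stage efficiency η₁ = 1 − T_m/T_H = 1 − 640.15/741.15 = 0.1363.
W₁ = η₁·Q_H = 0.1363 × 800 = 109 kJ.

W₁ ≈ 109 kJ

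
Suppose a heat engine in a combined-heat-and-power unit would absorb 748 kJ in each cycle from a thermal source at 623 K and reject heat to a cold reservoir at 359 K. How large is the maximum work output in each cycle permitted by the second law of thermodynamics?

The upper bound on efficiency is η_max = 1 − T_C/T_H = 1 − 359.00/623.00 = 0.4238.
W_max = η_max · Q_H = 0.4238 × 748 = 317 kJ.

W_max ≈ 317 kJ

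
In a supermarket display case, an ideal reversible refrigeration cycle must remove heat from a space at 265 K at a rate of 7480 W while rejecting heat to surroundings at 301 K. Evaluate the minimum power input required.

Ẇ_in ≈ 1020 W

COP_R = T_C/(T_H − T_C) = 265.00/36.00 = 7.3611.
W = Q_C/COP_R = 7480/7.3611 = 1020 W.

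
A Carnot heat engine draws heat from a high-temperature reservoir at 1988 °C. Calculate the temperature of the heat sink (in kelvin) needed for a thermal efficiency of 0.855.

T_H = 1988 °C → 1988 + 273.15 = 2261.15 K.
From η = 1 − T_C/T_H, T_C = T_H·(1 − η) = 2261.15 × (1 − 0.855) = 328 K.

T_C ≈ 328 K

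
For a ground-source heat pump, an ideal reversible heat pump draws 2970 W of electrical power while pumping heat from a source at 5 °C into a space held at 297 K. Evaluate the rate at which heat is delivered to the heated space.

T_C = 5 °C → 5 + 273.15 = 278.15 K.
The Carnot heat-pump COP is COP_HP = T_H/(T_H − T_C) = 297.00/18.85 = 15.7560.
Q_H = COP_HP · W = 15.7560 × 2970 = 46800 W.

Q̇_H ≈ 46800 W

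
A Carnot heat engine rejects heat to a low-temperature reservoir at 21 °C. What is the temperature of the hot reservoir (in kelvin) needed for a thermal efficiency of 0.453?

T_H ≈ 538 K

T_C = 21 °C → 21 + 273.15 = 294.15 K.
From η = 1 − T_C/T_H, solving for T_H gives T_H = T_C/(1 − η) = 294.15/(1 − 0.453) = 538 K.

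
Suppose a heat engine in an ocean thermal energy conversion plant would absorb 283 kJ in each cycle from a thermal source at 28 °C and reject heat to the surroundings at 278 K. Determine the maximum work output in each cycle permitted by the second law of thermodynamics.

T_H = 28 °C → 28 + 273.15 = 301.15 K.
No engine can exceed the Carnot limit: η_max = 1 − T_C/T_H = 1 − 278.00/301.15 = 0.0769.
W_max = η_max · Q_H = 0.0769 × 283 = 21.75 kJ.

W_max ≈ 21.75 kJ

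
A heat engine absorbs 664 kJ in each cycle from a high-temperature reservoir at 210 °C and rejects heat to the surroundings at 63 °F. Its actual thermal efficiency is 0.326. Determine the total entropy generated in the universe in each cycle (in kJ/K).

T_H = 210 °C → 210 + 273.15 = 483.15 K.
T_C = 63 °F → (63 − 32) × 5/9 = 17.22 °C = 290.37 K.
W = η·Q_H = 0.326 × 664 = 216.5 kJ, so Q_C = Q_H − W = 447.5 kJ.
Reservoir entropy changes: ΔS_H = −Q_H/T_H = −664/483.15 = -1.374 kJ/K and ΔS_C = +Q_C/T_C = 447.5/290.37 = 1.541 kJ/K.
ΔS_univ = −Q_H/T_H + Q_C/T_C = 0.167 kJ/K (> 0, since η = 0.326 < η_Carnot = 0.399).

ΔS_univ ≈ 0.167 kJ/K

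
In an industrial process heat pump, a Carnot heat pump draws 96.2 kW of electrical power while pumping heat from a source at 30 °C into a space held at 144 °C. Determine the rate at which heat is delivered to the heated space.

T_H = 144 °C → 144 + 273.15 = 417.15 K.
T_C = 30 °C → 30 + 273.15 = 303.15 K.
COP_HP = T_H/(T_H − T_C) = 417.15/114.00 = 3.6592.
Q_H = COP_HP · W = 3.6592 × 96.2 = 352.0 kW.

Q̇_H ≈ 352.0 kW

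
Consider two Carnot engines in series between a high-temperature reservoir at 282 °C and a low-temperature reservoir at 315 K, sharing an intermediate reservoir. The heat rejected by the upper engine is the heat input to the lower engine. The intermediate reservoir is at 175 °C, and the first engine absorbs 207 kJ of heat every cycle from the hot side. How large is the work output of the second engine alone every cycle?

T_H = 282 °C → 282 + 273.15 = 555.15 K.
T_m = 175 °C → 175 + 273.15 = 448.15 K.
Heat entering the second stage: Q_m = Q_H·(T_m/T_H) = 207 × 448.15/555.15 = 167.1 kJ.
Second-stage efficiency η₂ = 1 − T_C/T_m = 1 − 315.00/448.15 = 0.2971, so W₂ = η₂·Q_m = 49.65 kJ.

W₂ ≈ 49.65 kJ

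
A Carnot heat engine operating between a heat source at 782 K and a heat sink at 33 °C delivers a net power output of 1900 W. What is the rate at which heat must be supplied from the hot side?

Q̇_H ≈ 3120 W

T_C = 33 °C → 33 + 273.15 = 306.15 K.
Since the cycle is reversible, η = 1 − T_C/T_H = 1 − 306.15/782.00 = 0.6085.
Q_H = W/η = 1900/0.6085 = 3120 W.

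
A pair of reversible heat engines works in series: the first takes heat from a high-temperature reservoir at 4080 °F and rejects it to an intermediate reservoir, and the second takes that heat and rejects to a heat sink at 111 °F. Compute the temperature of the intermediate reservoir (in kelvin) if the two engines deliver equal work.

T_H = 4080 °F → (4080 − 32) × 5/9 = 2248.89 °C = 2522.04 K.
T_C = 111 °F → (111 − 32) × 5/9 = 43.89 °C = 317.04 K.
For reversible stages Q_m = Q_H·(T_m/T_H). Setting W₁ = Q_H(1 − T_m/T_H) equal to W₂ = Q_m(1 − T_C/T_m) = Q_H·(T_m − T_C)/T_H gives T_H − T_m = T_m − T_C, so T_m = (T_H + T_C)/2 = (2522.04 + 317.04)/2 = 1420 K.

T_m ≈ 1420 K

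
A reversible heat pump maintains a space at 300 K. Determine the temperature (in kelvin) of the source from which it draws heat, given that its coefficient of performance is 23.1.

T_C ≈ 287.0 K

COP_HP = T_H/(T_H − T_C) ⇒ T_C = T_H·(COP_HP − 1)/COP_HP = 300.00 × (23.1 − 1)/23.1 = 287.0 K.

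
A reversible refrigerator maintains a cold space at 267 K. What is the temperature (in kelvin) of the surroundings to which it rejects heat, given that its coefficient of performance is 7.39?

COP_R = T_C/(T_H − T_C) ⇒ T_H = T_C·(1 + 1/COP_R) = 267.00 × (1 + 1/7.39) = 303.1 K.

T_H ≈ 303.1 K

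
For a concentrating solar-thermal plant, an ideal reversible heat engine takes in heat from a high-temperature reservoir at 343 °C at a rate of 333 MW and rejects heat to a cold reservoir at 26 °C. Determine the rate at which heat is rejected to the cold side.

Q̇_C ≈ 162 MW

T_H = 343 °C → 343 + 273.15 = 616.15 K.
T_C = 26 °C → 26 + 273.15 = 299.15 K.
The Carnot efficiency is η = 1 − T_C/T_H = 1 − 299.15/616.15 = 0.5145.
For a reversible cycle Q_C/Q_H = T_C/T_H, so Q_C = 333 × 299.15/616.15 = 162 MW.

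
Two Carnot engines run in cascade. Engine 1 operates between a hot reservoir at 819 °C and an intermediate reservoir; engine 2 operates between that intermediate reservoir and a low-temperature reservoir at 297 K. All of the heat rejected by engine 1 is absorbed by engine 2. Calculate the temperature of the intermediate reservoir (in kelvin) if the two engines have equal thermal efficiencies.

T_m ≈ 569.5 K

T_H = 819 °C → 819 + 273.15 = 1092.15 K.
Equal efficiencies require 1 − T_m/T_H = 1 − T_C/T_m, i.e. T_m/T_H = T_C/T_m, so T_m = √(T_H·T_C) = √(1092.15 × 297.00) = 569.5 K.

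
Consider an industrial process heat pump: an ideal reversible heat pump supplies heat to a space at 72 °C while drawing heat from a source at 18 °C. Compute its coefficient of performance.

T_H = 72 °C → 72 + 273.15 = 345.15 K.
T_C = 18 °C → 18 + 273.15 = 291.15 K.
COP_HP = T_H/(T_H − T_C) = 345.15/(345.15 − 291.15) = 6.39.

COP_HP ≈ 6.39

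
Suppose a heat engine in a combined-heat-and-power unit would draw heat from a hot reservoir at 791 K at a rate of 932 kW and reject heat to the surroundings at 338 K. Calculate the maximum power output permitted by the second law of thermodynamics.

Ẇ_max ≈ 533.7 kW

The upper bound on efficiency is η_max = 1 − T_C/T_H = 1 − 338.00/791.00 = 0.5727.
W_max = η_max · Q_H = 0.5727 × 932 = 533.7 kW.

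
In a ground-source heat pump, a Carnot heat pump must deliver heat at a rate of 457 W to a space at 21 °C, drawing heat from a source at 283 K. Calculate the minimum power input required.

T_H = 21 °C → 21 + 273.15 = 294.15 K.
COP_HP = T_H/(T_H − T_C) = 294.15/11.15 = 26.3812.
W = Q_H/COP_HP = 457/26.3812 = 17.3 W.

Ẇ_in ≈ 17.3 W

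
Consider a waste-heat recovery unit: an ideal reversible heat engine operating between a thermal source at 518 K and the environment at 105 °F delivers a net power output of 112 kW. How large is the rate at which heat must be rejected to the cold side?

T_C = 105 °F → (105 − 32) × 5/9 = 40.56 °C = 313.71 K.
For a reversible engine, η = 1 − T_C/T_H = 1 − 313.71/518.00 = 0.3944.
Since Q_C/Q_H = T_C/T_H and Q_H = W/η, Q_C = W·T_C/(T_H − T_C) = 112 × 313.71/204.29 = 172.0 kW.

Q̇_C ≈ 172.0 kW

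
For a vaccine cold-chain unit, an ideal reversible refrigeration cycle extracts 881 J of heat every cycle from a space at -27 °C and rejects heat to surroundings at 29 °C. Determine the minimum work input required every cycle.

W_in ≈ 200.4 J

T_H = 29 °C → 29 + 273.15 = 302.15 K.
T_C = -27 °C → -27 + 273.15 = 246.15 K.
For a reversible refrigerator, COP_R = T_C/(T_H − T_C) = 246.15/56.00 = 4.3955.
W = Q_C/COP_R = 881/4.3955 = 200.4 J.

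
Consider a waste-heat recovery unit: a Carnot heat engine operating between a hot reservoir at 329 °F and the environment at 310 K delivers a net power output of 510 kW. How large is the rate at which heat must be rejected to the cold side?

Q̇_C ≈ 1230 kW

T_H = 329 °F → (329 − 32) × 5/9 = 165.00 °C = 438.15 K.
η_rev = 1 − T_C/T_H = 1 − 310.00/438.15 = 0.2925.
Since Q_C/Q_H = T_C/T_H and Q_H = W/η, Q_C = W·T_C/(T_H − T_C) = 510 × 310.00/128.15 = 1230 kW.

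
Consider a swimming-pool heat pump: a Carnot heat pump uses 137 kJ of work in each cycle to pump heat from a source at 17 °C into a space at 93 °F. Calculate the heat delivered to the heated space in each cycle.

T_H = 93 °F → (93 − 32) × 5/9 = 33.89 °C = 307.04 K.
T_C = 17 °C → 17 + 273.15 = 290.15 K.
For a reversible heat pump, COP_HP = T_H/(T_H − T_C) = 307.04/16.89 = 18.1799.
Q_H = COP_HP · W = 18.1799 × 137 = 2490 kJ.

Q_H ≈ 2490 kJ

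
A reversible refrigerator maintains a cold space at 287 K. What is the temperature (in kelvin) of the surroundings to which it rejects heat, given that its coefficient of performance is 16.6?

COP_R = T_C/(T_H − T_C) ⇒ T_H = T_C·(1 + 1/COP_R) = 287.00 × (1 + 1/16.6) = 304 K.

T_H ≈ 304 K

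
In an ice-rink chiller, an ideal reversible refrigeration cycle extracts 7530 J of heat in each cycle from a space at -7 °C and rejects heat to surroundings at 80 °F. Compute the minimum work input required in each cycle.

T_H = 80 °F → (80 − 32) × 5/9 = 26.67 °C = 299.82 K.
T_C = -7 °C → -7 + 273.15 = 266.15 K.
COP_R = T_C/(T_H − T_C) = 266.15/33.67 = 7.9054.
W = Q_C/COP_R = 7530/7.9054 = 953 J.

W_in ≈ 953 J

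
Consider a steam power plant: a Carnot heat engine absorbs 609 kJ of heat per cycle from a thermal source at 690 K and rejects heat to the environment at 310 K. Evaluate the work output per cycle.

η_rev = 1 − T_C/T_H = 1 − 310.00/690.00 = 0.5507.
W = η·Q_H = 0.5507 × 609 = 335 kJ.

W ≈ 335 kJ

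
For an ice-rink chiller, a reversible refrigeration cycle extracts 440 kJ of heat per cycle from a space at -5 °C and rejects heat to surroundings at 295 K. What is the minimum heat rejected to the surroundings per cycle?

Q_H ≈ 484 kJ

T_C = -5 °C → -5 + 273.15 = 268.15 K.
For a reversible cycle Q_H/Q_C = T_H/T_C, so Q_H = Q_C·T_H/T_C = 440 × 295.00/268.15 = 484 kJ.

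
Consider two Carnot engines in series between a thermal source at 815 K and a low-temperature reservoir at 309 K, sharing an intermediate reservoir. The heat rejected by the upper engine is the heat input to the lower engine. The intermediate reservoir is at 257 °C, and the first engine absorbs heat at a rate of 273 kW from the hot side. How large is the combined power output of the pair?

Ẇ_total ≈ 169.5 kW

Two reversible stages in series are equivalent to a single Carnot engine between T_H and T_C, so η_total = 1 − T_C/T_H = 1 − 309.00/815.00 = 0.6209.
W_total = η_total · Q_H = 0.6209 × 273 = 169.5 kW.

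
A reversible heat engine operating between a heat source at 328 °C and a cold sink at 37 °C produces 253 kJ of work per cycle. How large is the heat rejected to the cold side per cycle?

Q_C ≈ 269.6 kJ

T_H = 328 °C → 328 + 273.15 = 601.15 K.
T_C = 37 °C → 37 + 273.15 = 310.15 K.
For a reversible engine, η = 1 − T_C/T_H = 1 − 310.15/601.15 = 0.4841.
Since Q_C/Q_H = T_C/T_H and Q_H = W/η, Q_C = W·T_C/(T_H − T_C) = 253 × 310.15/291.00 = 269.6 kJ.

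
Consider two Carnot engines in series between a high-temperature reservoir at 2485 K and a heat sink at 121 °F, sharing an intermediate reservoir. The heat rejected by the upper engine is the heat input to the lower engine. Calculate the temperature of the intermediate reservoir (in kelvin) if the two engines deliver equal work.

T_m ≈ 1404 K

T_C = 121 °F → (121 − 32) × 5/9 = 49.44 °C = 322.59 K.
For reversible stages Q_m = Q_H·(T_m/T_H). Setting W₁ = Q_H(1 − T_m/T_H) equal to W₂ = Q_m(1 − T_C/T_m) = Q_H·(T_m − T_C)/T_H gives T_H − T_m = T_m − T_C, so T_m = (T_H + T_C)/2 = (2485.00 + 322.59)/2 = 1404 K.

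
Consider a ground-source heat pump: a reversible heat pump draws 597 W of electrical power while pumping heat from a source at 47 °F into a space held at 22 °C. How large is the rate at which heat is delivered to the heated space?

T_H = 22 °C → 22 + 273.15 = 295.15 K.
T_C = 47 °F → (47 − 32) × 5/9 = 8.33 °C = 281.48 K.
For a reversible heat pump, COP_HP = T_H/(T_H − T_C) = 295.15/13.67 = 21.5963.
Q_H = COP_HP · W = 21.5963 × 597 = 12900 W.

Q̇_H ≈ 12900 W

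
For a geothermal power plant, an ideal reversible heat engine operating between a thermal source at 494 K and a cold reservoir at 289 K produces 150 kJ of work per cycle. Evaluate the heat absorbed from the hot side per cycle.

Carnot efficiency: η = 1 − T_C/T_H = 1 − 289.00/494.00 = 0.4150.
Q_H = W/η = 150/0.4150 = 361.5 kJ.

Q_H ≈ 361.5 kJ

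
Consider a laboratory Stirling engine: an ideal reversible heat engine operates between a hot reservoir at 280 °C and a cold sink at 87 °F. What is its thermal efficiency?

T_H = 280 °C → 280 + 273.15 = 553.15 K.
T_C = 87 °F → (87 − 32) × 5/9 = 30.56 °C = 303.71 K.
Since the cycle is reversible, η = 1 − T_C/T_H = 1 − 303.71/553.15 = 0.4510.

η ≈ 0.4510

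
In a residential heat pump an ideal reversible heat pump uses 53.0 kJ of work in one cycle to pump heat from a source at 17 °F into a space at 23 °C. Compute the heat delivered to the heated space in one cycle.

T_H = 23 °C → 23 + 273.15 = 296.15 K.
T_C = 17 °F → (17 − 32) × 5/9 = -8.33 °C = 264.82 K.
For a reversible heat pump, COP_HP = T_H/(T_H − T_C) = 296.15/31.33 = 9.4516.
Q_H = COP_HP · W = 9.4516 × 53.0 = 501 kJ.

Q_H ≈ 501 kJ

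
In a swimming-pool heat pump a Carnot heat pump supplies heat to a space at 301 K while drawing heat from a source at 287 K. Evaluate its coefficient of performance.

COP_HP ≈ 21.50

Reversible heating COP: COP_HP = T_H/(T_H − T_C) = 301.00/(301.00 − 287.00) = 21.50.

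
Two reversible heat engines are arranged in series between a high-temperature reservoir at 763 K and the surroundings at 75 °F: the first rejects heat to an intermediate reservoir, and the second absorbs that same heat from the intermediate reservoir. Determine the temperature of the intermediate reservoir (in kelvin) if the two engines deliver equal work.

T_C = 75 °F → (75 − 32) × 5/9 = 23.89 °C = 297.04 K.
For reversible stages Q_m = Q_H·(T_m/T_H). Setting W₁ = Q_H(1 − T_m/T_H) equal to W₂ = Q_m(1 − T_C/T_m) = Q_H·(T_m − T_C)/T_H gives T_H − T_m = T_m − T_C, so T_m = (T_H + T_C)/2 = (763.00 + 297.04)/2 = 530.0 K.

T_m ≈ 530.0 K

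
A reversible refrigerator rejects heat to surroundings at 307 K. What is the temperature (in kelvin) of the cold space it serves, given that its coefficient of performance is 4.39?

T_C ≈ 250.0 K

COP_R = T_C/(T_H − T_C) ⇒ T_C = T_H·COP_R/(1 + COP_R) = 307.00 × 4.39/(1 + 4.39) = 250.0 K.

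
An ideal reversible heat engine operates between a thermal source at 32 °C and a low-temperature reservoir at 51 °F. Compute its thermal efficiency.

η ≈ 0.0703

T_H = 32 °C → 32 + 273.15 = 305.15 K.
T_C = 51 °F → (51 − 32) × 5/9 = 10.56 °C = 283.71 K.
For a reversible engine, η = 1 − T_C/T_H = 1 − 283.71/305.15 = 0.0703.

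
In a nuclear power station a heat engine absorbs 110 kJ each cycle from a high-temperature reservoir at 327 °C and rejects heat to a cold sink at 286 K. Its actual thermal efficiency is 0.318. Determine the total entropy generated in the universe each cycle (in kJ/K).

T_H = 327 °C → 327 + 273.15 = 600.15 K.
W = η·Q_H = 0.318 × 110 = 34.98 kJ, so Q_C = Q_H − W = 75.02 kJ.
Entropy balance on the reservoirs: −Q_H/T_H = -0.1833 kJ/K, +Q_C/T_C = 0.2623 kJ/K.
ΔS_univ = −Q_H/T_H + Q_C/T_C = 0.07902 kJ/K (> 0, since η = 0.318 < η_Carnot = 0.523).

ΔS_univ ≈ 0.07902 kJ/K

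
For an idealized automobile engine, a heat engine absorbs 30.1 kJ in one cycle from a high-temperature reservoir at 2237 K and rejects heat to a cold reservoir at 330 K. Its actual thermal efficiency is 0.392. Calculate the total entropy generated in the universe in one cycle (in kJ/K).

ΔS_univ ≈ 0.04200 kJ/K

W = η·Q_H = 0.392 × 30.1 = 11.80 kJ, so Q_C = Q_H − W = 18.30 kJ.
Reservoir entropy changes: ΔS_H = −Q_H/T_H = −30.1/2237.00 = -0.01346 kJ/K and ΔS_C = +Q_C/T_C = 18.30/330.00 = 0.05546 kJ/K.
ΔS_univ = −Q_H/T_H + Q_C/T_C = 0.04200 kJ/K (> 0, since η = 0.392 < η_Carnot = 0.852).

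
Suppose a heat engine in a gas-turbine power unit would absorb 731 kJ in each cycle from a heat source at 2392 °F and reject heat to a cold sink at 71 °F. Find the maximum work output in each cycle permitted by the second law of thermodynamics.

T_H = 2392 °F → (2392 − 32) × 5/9 = 1311.11 °C = 1584.26 K.
T_C = 71 °F → (71 − 32) × 5/9 = 21.67 °C = 294.82 K.
The second-law ceiling is the Carnot efficiency, η_max = 1 − T_C/T_H = 1 − 294.82/1584.26 = 0.8139.
W_max = η_max · Q_H = 0.8139 × 731 = 595.0 kJ.

W_max ≈ 595.0 kJ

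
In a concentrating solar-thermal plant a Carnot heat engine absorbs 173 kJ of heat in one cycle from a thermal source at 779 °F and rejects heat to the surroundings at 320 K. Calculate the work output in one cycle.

T_H = 779 °F → (779 − 32) × 5/9 = 415.00 °C = 688.15 K.
Since the cycle is reversible, η = 1 − T_C/T_H = 1 − 320.00/688.15 = 0.5350.
W = η·Q_H = 0.5350 × 173 = 92.6 kJ.

W ≈ 92.6 kJ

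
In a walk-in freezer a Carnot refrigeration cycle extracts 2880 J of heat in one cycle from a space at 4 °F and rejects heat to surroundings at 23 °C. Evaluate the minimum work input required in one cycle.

T_H = 23 °C → 23 + 273.15 = 296.15 K.
T_C = 4 °F → (4 − 32) × 5/9 = -15.56 °C = 257.59 K.
COP_R = T_C/(T_H − T_C) = 257.59/38.56 = 6.6811.
W = Q_C/COP_R = 2880/6.6811 = 431 J.

W_in ≈ 431 J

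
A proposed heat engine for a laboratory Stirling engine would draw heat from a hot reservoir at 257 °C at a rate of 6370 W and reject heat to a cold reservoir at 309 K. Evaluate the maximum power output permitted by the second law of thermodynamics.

Ẇ_max ≈ 2660 W

T_H = 257 °C → 257 + 273.15 = 530.15 K.
The upper bound on efficiency is η_max = 1 − T_C/T_H = 1 − 309.00/530.15 = 0.4171.
W_max = η_max · Q_H = 0.4171 × 6370 = 2660 W.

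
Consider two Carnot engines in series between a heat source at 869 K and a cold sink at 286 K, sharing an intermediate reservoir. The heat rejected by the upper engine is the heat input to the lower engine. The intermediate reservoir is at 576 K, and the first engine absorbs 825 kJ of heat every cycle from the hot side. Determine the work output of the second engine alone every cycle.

Heat entering the second stage: Q_m = Q_H·(T_m/T_H) = 825 × 576.00/869.00 = 547 kJ.
Second-stage efficiency η₂ = 1 − T_C/T_m = 1 − 286.00/576.00 = 0.5035, so W₂ = η₂·Q_m = 275 kJ.

W₂ ≈ 275 kJ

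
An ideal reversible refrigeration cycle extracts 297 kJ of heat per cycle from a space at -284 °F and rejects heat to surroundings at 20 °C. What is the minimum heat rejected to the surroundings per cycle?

Q_H ≈ 892 kJ

T_H = 20 °C → 20 + 273.15 = 293.15 K.
T_C = -284 °F → (-284 − 32) × 5/9 = -175.56 °C = 97.59 K.
For a reversible cycle Q_H/Q_C = T_H/T_C, so Q_H = Q_C·T_H/T_C = 297 × 293.15/97.59 = 892 kJ.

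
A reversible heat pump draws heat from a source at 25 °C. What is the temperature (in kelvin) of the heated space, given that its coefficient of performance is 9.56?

T_C = 25 °C → 25 + 273.15 = 298.15 K.
COP_HP = T_H/(T_H − T_C) ⇒ T_H = T_C·COP_HP/(COP_HP − 1) = 298.15 × 9.56/(9.56 − 1) = 333 K.

T_H ≈ 333 K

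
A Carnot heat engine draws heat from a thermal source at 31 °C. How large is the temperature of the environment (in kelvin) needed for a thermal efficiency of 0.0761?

T_C ≈ 281.0 K

T_H = 31 °C → 31 + 273.15 = 304.15 K.
From η = 1 − T_C/T_H, T_C = T_H·(1 − η) = 304.15 × (1 − 0.0761) = 281.0 K.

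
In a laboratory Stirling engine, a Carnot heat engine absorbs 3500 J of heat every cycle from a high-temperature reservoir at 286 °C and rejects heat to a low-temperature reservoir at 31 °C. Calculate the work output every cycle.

T_H = 286 °C → 286 + 273.15 = 559.15 K.
T_C = 31 °C → 31 + 273.15 = 304.15 K.
For a reversible engine, η = 1 − T_C/T_H = 1 − 304.15/559.15 = 0.4560.
W = η·Q_H = 0.4560 × 3500 = 1600 J.

W ≈ 1600 J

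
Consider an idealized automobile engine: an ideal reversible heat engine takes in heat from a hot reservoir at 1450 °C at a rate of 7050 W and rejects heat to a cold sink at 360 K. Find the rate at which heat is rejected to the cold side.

T_H = 1450 °C → 1450 + 273.15 = 1723.15 K.
For a reversible engine, η = 1 − T_C/T_H = 1 − 360.00/1723.15 = 0.7911.
For a reversible cycle Q_C/Q_H = T_C/T_H, so Q_C = 7050 × 360.00/1723.15 = 1470 W.

Q̇_C ≈ 1470 W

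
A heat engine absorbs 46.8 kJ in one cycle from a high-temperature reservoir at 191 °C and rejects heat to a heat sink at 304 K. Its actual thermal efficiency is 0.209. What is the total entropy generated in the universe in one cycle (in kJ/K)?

T_H = 191 °C → 191 + 273.15 = 464.15 K.
W = η·Q_H = 0.209 × 46.8 = 9.781 kJ, so Q_C = Q_H − W = 37.02 kJ.
Entropy balance on the reservoirs: −Q_H/T_H = -0.1008 kJ/K, +Q_C/T_C = 0.1218 kJ/K.
ΔS_univ = −Q_H/T_H + Q_C/T_C = 0.02094 kJ/K (> 0, since η = 0.209 < η_Carnot = 0.345).

ΔS_univ ≈ 0.02094 kJ/K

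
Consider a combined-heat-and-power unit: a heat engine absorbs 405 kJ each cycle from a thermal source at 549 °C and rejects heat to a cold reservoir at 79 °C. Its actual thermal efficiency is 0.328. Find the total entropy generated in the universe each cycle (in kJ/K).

T_H = 549 °C → 549 + 273.15 = 822.15 K.
T_C = 79 °C → 79 + 273.15 = 352.15 K.
W = η·Q_H = 0.328 × 405 = 132.8 kJ, so Q_C = Q_H − W = 272.2 kJ.
Reservoir entropy changes: ΔS_H = −Q_H/T_H = −405/822.15 = -0.4926 kJ/K and ΔS_C = +Q_C/T_C = 272.2/352.15 = 0.7729 kJ/K.
ΔS_univ = −Q_H/T_H + Q_C/T_C = 0.2802 kJ/K (> 0, since η = 0.328 < η_Carnot = 0.572).

ΔS_univ ≈ 0.2802 kJ/K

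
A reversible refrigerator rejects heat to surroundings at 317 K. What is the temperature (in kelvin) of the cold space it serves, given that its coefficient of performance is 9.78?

COP_R = T_C/(T_H − T_C) ⇒ T_C = T_H·COP_R/(1 + COP_R) = 317.00 × 9.78/(1 + 9.78) = 287.6 K.

T_C ≈ 287.6 K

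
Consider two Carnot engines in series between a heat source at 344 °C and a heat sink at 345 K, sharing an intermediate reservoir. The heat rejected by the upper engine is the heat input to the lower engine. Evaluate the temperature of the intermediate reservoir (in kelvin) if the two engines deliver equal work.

T_m ≈ 481.1 K

T_H = 344 °C → 344 + 273.15 = 617.15 K.
For reversible stages Q_m = Q_H·(T_m/T_H). Setting W₁ = Q_H(1 − T_m/T_H) equal to W₂ = Q_m(1 − T_C/T_m) = Q_H·(T_m − T_C)/T_H gives T_H − T_m = T_m − T_C, so T_m = (T_H + T_C)/2 = (617.15 + 345.00)/2 = 481.1 K.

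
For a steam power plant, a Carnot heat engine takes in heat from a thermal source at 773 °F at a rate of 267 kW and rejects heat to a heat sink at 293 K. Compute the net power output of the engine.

T_H = 773 °F → (773 − 32) × 5/9 = 411.67 °C = 684.82 K.
The Carnot efficiency is η = 1 − T_C/T_H = 1 − 293.00/684.82 = 0.5721.
W = η·Q_H = 0.5721 × 267 = 152.8 kW.

Ẇ ≈ 152.8 kW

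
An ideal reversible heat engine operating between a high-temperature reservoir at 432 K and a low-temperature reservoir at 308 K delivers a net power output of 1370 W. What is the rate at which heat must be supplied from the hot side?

η_rev = 1 − T_C/T_H = 1 − 308.00/432.00 = 0.2870.
Q_H = W/η = 1370/0.2870 = 4770 W.

Q̇_H ≈ 4770 W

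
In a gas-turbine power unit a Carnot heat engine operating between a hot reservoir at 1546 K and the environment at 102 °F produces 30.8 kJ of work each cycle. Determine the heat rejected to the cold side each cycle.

Q_C ≈ 7.79 kJ

T_C = 102 °F → (102 − 32) × 5/9 = 38.89 °C = 312.04 K.
Carnot efficiency: η = 1 − T_C/T_H = 1 − 312.04/1546.00 = 0.7982.
Since Q_C/Q_H = T_C/T_H and Q_H = W/η, Q_C = W·T_C/(T_H − T_C) = 30.8 × 312.04/1233.96 = 7.79 kJ.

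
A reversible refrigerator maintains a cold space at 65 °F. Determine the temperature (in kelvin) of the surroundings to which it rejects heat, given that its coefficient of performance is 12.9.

T_C = 65 °F → (65 − 32) × 5/9 = 18.33 °C = 291.48 K.
COP_R = T_C/(T_H − T_C) ⇒ T_H = T_C·(1 + 1/COP_R) = 291.48 × (1 + 1/12.9) = 314 K.

T_H ≈ 314 K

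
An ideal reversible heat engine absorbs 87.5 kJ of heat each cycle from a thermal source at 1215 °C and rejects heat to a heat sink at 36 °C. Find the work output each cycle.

T_H = 1215 °C → 1215 + 273.15 = 1488.15 K.
T_C = 36 °C → 36 + 273.15 = 309.15 K.
For a reversible engine, η = 1 − T_C/T_H = 1 − 309.15/1488.15 = 0.7923.
W = η·Q_H = 0.7923 × 87.5 = 69.3 kJ.

W ≈ 69.3 kJ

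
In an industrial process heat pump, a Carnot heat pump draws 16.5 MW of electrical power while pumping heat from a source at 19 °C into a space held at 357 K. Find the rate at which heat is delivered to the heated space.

T_C = 19 °C → 19 + 273.15 = 292.15 K.
Reversible heating COP: COP_HP = T_H/(T_H − T_C) = 357.00/64.85 = 5.5050.
Q_H = COP_HP · W = 5.5050 × 16.5 = 90.83 MW.

Q̇_H ≈ 90.83 MW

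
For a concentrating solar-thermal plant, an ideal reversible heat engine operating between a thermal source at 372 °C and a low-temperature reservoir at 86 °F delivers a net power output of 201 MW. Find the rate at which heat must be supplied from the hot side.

T_H = 372 °C → 372 + 273.15 = 645.15 K.
T_C = 86 °F → (86 − 32) × 5/9 = 30.00 °C = 303.15 K.
The Carnot efficiency is η = 1 − T_C/T_H = 1 − 303.15/645.15 = 0.5301.
Q_H = W/η = 201/0.5301 = 379.2 MW.

Q̇_H ≈ 379.2 MW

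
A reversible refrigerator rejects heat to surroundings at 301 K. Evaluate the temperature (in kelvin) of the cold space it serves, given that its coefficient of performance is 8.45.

COP_R = T_C/(T_H − T_C) ⇒ T_C = T_H·COP_R/(1 + COP_R) = 301.00 × 8.45/(1 + 8.45) = 269.1 K.

T_C ≈ 269.1 K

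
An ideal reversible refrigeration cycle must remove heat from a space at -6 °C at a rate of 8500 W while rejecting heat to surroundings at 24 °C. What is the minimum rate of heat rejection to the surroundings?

T_H = 24 °C → 24 + 273.15 = 297.15 K.
T_C = -6 °C → -6 + 273.15 = 267.15 K.
For a reversible cycle Q_H/Q_C = T_H/T_C, so Q_H = Q_C·T_H/T_C = 8500 × 297.15/267.15 = 9450 W.

Q̇_H ≈ 9450 W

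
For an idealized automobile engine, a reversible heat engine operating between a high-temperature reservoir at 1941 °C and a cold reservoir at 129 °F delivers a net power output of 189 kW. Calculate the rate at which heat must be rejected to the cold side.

T_H = 1941 °C → 1941 + 273.15 = 2214.15 K.
T_C = 129 °F → (129 − 32) × 5/9 = 53.89 °C = 327.04 K.
η_rev = 1 − T_C/T_H = 1 − 327.04/2214.15 = 0.8523.
Since Q_C/Q_H = T_C/T_H and Q_H = W/η, Q_C = W·T_C/(T_H − T_C) = 189 × 327.04/1887.11 = 32.8 kW.

Q̇_C ≈ 32.8 kW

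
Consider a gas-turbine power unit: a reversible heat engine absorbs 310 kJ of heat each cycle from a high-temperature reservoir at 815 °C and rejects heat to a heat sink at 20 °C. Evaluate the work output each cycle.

W ≈ 226.5 kJ

T_H = 815 °C → 815 + 273.15 = 1088.15 K.
T_C = 20 °C → 20 + 273.15 = 293.15 K.
Carnot efficiency: η = 1 − T_C/T_H = 1 − 293.15/1088.15 = 0.7306.
W = η·Q_H = 0.7306 × 310 = 226.5 kJ.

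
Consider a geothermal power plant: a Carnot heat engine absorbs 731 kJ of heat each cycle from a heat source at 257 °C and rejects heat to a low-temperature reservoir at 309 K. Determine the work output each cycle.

T_H = 257 °C → 257 + 273.15 = 530.15 K.
The Carnot efficiency is η = 1 − T_C/T_H = 1 − 309.00/530.15 = 0.4171.
W = η·Q_H = 0.4171 × 731 = 304.9 kJ.

W ≈ 304.9 kJ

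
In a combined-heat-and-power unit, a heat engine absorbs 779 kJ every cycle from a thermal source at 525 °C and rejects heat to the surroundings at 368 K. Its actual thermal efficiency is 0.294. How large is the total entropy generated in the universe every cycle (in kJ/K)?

ΔS_univ ≈ 0.518 kJ/K

T_H = 525 °C → 525 + 273.15 = 798.15 K.
W = η·Q_H = 0.294 × 779 = 229.0 kJ, so Q_C = Q_H − W = 550.0 kJ.
The hot reservoir loses entropy Q_H/T_H = 779/798.15 = 0.9760 kJ/K; the cold reservoir gains Q_C/T_C = 550.0/368.00 = 1.494 kJ/K.
ΔS_univ = −Q_H/T_H + Q_C/T_C = 0.518 kJ/K (> 0, since η = 0.294 < η_Carnot = 0.539).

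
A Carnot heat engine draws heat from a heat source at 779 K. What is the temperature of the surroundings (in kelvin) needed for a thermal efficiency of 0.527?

From η = 1 − T_C/T_H, T_C = T_H·(1 − η) = 779.00 × (1 − 0.527) = 368 K.

T_C ≈ 368 K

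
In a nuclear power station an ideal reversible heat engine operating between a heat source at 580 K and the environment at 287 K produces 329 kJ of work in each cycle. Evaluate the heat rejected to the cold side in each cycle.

Since the cycle is reversible, η = 1 − T_C/T_H = 1 − 287.00/580.00 = 0.5052.
Since Q_C/Q_H = T_C/T_H and Q_H = W/η, Q_C = W·T_C/(T_H − T_C) = 329 × 287.00/293.00 = 322 kJ.

Q_C ≈ 322 kJ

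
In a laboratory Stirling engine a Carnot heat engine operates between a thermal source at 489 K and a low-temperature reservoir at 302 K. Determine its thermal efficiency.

η_rev = 1 − T_C/T_H = 1 − 302.00/489.00 = 0.382.

η ≈ 0.382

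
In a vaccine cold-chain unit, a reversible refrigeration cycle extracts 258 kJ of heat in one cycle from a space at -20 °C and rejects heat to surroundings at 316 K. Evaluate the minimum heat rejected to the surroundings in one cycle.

T_C = -20 °C → -20 + 273.15 = 253.15 K.
For a reversible cycle Q_H/Q_C = T_H/T_C, so Q_H = Q_C·T_H/T_C = 258 × 316.00/253.15 = 322.1 kJ.

Q_H ≈ 322.1 kJ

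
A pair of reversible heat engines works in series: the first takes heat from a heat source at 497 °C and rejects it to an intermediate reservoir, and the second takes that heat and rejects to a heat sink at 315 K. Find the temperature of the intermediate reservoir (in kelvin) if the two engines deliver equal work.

T_m ≈ 543 K

T_H = 497 °C → 497 + 273.15 = 770.15 K.
For reversible stages Q_m = Q_H·(T_m/T_H). Setting W₁ = Q_H(1 − T_m/T_H) equal to W₂ = Q_m(1 − T_C/T_m) = Q_H·(T_m − T_C)/T_H gives T_H − T_m = T_m − T_C, so T_m = (T_H + T_C)/2 = (770.15 + 315.00)/2 = 543 K.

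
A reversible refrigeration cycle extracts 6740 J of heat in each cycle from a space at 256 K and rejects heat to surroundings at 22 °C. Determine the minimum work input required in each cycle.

T_H = 22 °C → 22 + 273.15 = 295.15 K.
The reversible coefficient of performance is COP_R = T_C/(T_H − T_C) = 256.00/39.15 = 6.5390.
W = Q_C/COP_R = 6740/6.5390 = 1030 J.

W_in ≈ 1030 J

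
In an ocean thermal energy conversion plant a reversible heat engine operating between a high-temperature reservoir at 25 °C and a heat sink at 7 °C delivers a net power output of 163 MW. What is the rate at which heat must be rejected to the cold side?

T_H = 25 °C → 25 + 273.15 = 298.15 K.
T_C = 7 °C → 7 + 273.15 = 280.15 K.
Since the cycle is reversible, η = 1 − T_C/T_H = 1 − 280.15/298.15 = 0.0604.
Since Q_C/Q_H = T_C/T_H and Q_H = W/η, Q_C = W·T_C/(T_H − T_C) = 163 × 280.15/18.00 = 2540 MW.

Q̇_C ≈ 2540 MW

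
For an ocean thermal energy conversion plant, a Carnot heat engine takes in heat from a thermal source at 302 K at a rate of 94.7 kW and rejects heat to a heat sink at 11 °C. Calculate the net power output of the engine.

T_C = 11 °C → 11 + 273.15 = 284.15 K.
η_rev = 1 − T_C/T_H = 1 − 284.15/302.00 = 0.0591.
W = η·Q_H = 0.0591 × 94.7 = 5.597 kW.

Ẇ ≈ 5.597 kW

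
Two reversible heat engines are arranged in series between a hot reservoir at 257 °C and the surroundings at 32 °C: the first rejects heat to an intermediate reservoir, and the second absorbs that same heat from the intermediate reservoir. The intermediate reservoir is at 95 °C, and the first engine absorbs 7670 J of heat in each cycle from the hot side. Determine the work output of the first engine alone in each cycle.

W₁ ≈ 2340 J

T_H = 257 °C → 257 + 273.15 = 530.15 K.
T_C = 32 °C → 32 + 273.15 = 305.15 K.
T_m = 95 °C → 95 + 273.15 = 368.15 K.
First-stage efficiency η₁ = 1 − T_m/T_H = 1 − 368.15/530.15 = 0.3056.
W₁ = η₁·Q_H = 0.3056 × 7670 = 2340 J.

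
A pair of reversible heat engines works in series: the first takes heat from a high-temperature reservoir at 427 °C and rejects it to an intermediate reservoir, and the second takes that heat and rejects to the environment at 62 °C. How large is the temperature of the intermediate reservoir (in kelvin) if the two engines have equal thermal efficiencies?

T_m ≈ 484 K

T_H = 427 °C → 427 + 273.15 = 700.15 K.
T_C = 62 °C → 62 + 273.15 = 335.15 K.
Equal efficiencies require 1 − T_m/T_H = 1 − T_C/T_m, i.e. T_m/T_H = T_C/T_m, so T_m = √(T_H·T_C) = √(700.15 × 335.15) = 484 K.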